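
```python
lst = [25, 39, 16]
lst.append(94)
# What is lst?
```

[25, 39, 16, 94]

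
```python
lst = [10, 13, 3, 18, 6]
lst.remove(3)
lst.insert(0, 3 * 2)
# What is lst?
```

After line 1: lst = [10, 13, 3, 18, 6]
After line 2 (remove first 3): lst = [10, 13, 18, 6]
After line 3 (insert 6 at index 0): lst = [6, 10, 13, 18, 6]

[6, 10, 13, 18, 6]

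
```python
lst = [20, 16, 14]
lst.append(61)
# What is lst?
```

[20, 16, 14, 61]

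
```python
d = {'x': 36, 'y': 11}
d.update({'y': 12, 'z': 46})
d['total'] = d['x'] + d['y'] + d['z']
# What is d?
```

After line 1: d = {'x': 36, 'y': 11}
After line 2 (y overwritten, z added): d = {'x': 36, 'y': 12, 'z': 46}
After line 3 (total = 36 + 12 + 46 = 94): d = {'x': 36, 'y': 12, 'z': 46, 'total': 94}

{'x': 36, 'y': 12, 'z': 46, 'total': 94}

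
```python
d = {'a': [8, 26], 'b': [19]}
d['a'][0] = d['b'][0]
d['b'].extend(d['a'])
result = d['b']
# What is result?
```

After line 1: d = {'a': [8, 26], 'b': [19]}
After line 2 (a[0] = b[0] = 19): d = {'a': [19, 26], 'b': [19]}
After line 3 (b.extend(a) appends [19, 26]): d = {'a': [19, 26], 'b': [19, 19, 26]}
After line 4: result = d['b'] = [19, 19, 26]

[19, 19, 26]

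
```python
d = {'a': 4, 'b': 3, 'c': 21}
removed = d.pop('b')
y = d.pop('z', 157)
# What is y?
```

After line 1: d = {'a': 4, 'b': 3, 'c': 21}
After line 2 (pop 'b' returns 3): d = {'a': 4, 'c': 21}, removed = 3
After line 3 (pop 'z' missing, returns default 157): d = {'a': 4, 'c': 21}, y = 157

157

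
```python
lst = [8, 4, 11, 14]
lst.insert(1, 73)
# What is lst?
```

[8, 73, 4, 11, 14]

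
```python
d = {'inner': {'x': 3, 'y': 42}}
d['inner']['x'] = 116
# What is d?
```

After line 1: d = {'inner': {'x': 3, 'y': 42}}
After line 2 (inner x overwritten): d = {'inner': {'x': 116, 'y': 42}}

{'inner': {'x': 116, 'y': 42}}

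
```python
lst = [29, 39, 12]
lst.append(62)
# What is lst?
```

[29, 39, 12, 62]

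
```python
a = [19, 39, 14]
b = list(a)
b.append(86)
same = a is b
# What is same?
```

After line 1: a = [19, 39, 14]
After line 2 (b = list(a) is a shallow copy, new object): a = [19, 39, 14], b = [19, 39, 14]
After line 3 (append only mutates b): a = [19, 39, 14], b = [19, 39, 14, 86]
After line 4 (same = a is b; different objects -> False): same = False

False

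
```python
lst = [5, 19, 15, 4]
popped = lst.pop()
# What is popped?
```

4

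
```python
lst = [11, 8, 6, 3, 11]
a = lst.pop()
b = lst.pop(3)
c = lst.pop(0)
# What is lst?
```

After line 1: lst = [11, 8, 6, 3, 11]
After line 2 (pop() -> a = 11): lst = [11, 8, 6, 3]
After line 3 (pop(3) -> b = 3): lst = [11, 8, 6]
After line 4 (pop(0) -> c = 11): lst = [8, 6]

[8, 6]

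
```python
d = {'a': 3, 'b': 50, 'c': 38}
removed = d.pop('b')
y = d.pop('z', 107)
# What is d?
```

After line 1: d = {'a': 3, 'b': 50, 'c': 38}
After line 2 (pop 'b' returns 50): d = {'a': 3, 'c': 38}, removed = 50
After line 3 (pop 'z' missing, returns default 107): d = {'a': 3, 'c': 38}, y = 107

{'a': 3, 'c': 38}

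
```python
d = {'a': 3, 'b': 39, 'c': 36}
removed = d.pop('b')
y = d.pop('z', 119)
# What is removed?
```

After line 1: d = {'a': 3, 'b': 39, 'c': 36}
After line 2 (pop 'b' returns 39): d = {'a': 3, 'c': 36}, removed = 39
After line 3 (pop 'z' missing, returns default 119): d = {'a': 3, 'c': 36}, y = 119

39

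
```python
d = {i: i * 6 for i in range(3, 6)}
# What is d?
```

{3: 18, 4: 24, 5: 30}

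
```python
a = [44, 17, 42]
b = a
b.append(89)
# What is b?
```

After line 1: a = [44, 17, 42]
After line 2 (b = a is an alias, same object): a = [44, 17, 42], b = [44, 17, 42]
After line 3 (b.append mutates the shared list): a = [44, 17, 42, 89], b = [44, 17, 42, 89]

[44, 17, 42, 89]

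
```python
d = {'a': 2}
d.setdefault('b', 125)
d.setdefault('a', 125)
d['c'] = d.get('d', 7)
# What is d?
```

After line 1: d = {'a': 2}
After line 2 (setdefault adds 'b'=125): d = {'a': 2, 'b': 125}
After line 3 (setdefault 'a' no-op, already exists): d = {'a': 2, 'b': 125}
After line 4 (get('d', 7) returns default since 'd' not in d): d = {'a': 2, 'b': 125, 'c': 7}

{'a': 2, 'b': 125, 'c': 7}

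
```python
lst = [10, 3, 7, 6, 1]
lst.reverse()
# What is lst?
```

[1, 6, 7, 3, 10]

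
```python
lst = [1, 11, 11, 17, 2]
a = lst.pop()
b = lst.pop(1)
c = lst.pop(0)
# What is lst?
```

After line 1: lst = [1, 11, 11, 17, 2]
After line 2 (pop() -> a = 2): lst = [1, 11, 11, 17]
After line 3 (pop(1) -> b = 11): lst = [1, 11, 17]
After line 4 (pop(0) -> c = 1): lst = [11, 17]

[11, 17]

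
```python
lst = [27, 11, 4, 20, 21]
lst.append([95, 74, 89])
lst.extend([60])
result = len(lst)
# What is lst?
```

After line 1: lst = [27, 11, 4, 20, 21]
After line 2 (append adds [95, 74, 89] as single element): lst = [27, 11, 4, 20, 21, [95, 74, 89]]
After line 3 (extend unpacks [60], adds 60): lst = [27, 11, 4, 20, 21, [95, 74, 89], 60]
After line 4: result = len(lst) = 7

[27, 11, 4, 20, 21, [95, 74, 89], 60]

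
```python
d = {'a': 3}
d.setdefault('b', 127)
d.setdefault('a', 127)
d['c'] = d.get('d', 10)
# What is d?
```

After line 1: d = {'a': 3}
After line 2 (setdefault adds 'b'=127): d = {'a': 3, 'b': 127}
After line 3 (setdefault 'a' no-op, already exists): d = {'a': 3, 'b': 127}
After line 4 (get('d', 10) returns default since 'd' not in d): d = {'a': 3, 'b': 127, 'c': 10}

{'a': 3, 'b': 127, 'c': 10}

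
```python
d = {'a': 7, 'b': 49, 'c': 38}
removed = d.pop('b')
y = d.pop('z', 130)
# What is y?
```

After line 1: d = {'a': 7, 'b': 49, 'c': 38}
After line 2 (pop 'b' returns 49): d = {'a': 7, 'c': 38}, removed = 49
After line 3 (pop 'z' missing, returns default 130): d = {'a': 7, 'c': 38}, y = 130

130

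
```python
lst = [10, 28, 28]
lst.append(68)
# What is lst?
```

[10, 28, 28, 68]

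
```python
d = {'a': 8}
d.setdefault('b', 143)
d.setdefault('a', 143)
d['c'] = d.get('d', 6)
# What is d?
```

After line 1: d = {'a': 8}
After line 2 (setdefault adds 'b'=143): d = {'a': 8, 'b': 143}
After line 3 (setdefault 'a' no-op, already exists): d = {'a': 8, 'b': 143}
After line 4 (get('d', 6) returns default since 'd' not in d): d = {'a': 8, 'b': 143, 'c': 6}

{'a': 8, 'b': 143, 'c': 6}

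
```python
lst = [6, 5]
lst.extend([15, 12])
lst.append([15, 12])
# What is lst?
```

After line 1: lst = [6, 5]
After line 2 (extend unpacks [15, 12]): lst = [6, 5, 15, 12]
After line 3 (append adds [15, 12] as single element): lst = [6, 5, 15, 12, [15, 12]]

[6, 5, 15, 12, [15, 12]]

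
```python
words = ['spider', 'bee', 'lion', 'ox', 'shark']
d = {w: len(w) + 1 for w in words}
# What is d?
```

{'spider': 7, 'bee': 4, 'lion': 5, 'ox': 3, 'shark': 6}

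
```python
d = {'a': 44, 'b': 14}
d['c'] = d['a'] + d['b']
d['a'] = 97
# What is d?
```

After line 1: d = {'a': 44, 'b': 14}
After line 2 (d['c'] = 44 + 14): d = {'a': 44, 'b': 14, 'c': 58}
After line 3: d = {'a': 97, 'b': 14, 'c': 58}

{'a': 97, 'b': 14, 'c': 58}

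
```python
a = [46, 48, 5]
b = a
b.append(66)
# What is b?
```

After line 1: a = [46, 48, 5]
After line 2 (b = a is an alias, same object): a = [46, 48, 5], b = [46, 48, 5]
After line 3 (b.append mutates the shared list): a = [46, 48, 5, 66], b = [46, 48, 5, 66]

[46, 48, 5, 66]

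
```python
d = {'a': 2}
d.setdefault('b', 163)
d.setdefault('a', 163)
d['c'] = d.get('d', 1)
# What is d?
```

After line 1: d = {'a': 2}
After line 2 (setdefault adds 'b'=163): d = {'a': 2, 'b': 163}
After line 3 (setdefault 'a' no-op, already exists): d = {'a': 2, 'b': 163}
After line 4 (get('d', 1) returns default since 'd' not in d): d = {'a': 2, 'b': 163, 'c': 1}

{'a': 2, 'b': 163, 'c': 1}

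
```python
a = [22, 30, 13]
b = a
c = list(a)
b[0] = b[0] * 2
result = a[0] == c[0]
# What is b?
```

After line 1: a = [22, 30, 13]
After line 2 (b = a, alias): a = [22, 30, 13], b = [22, 30, 13]
After line 3 (c = list(a) is a copy, new object): c = [22, 30, 13]
After line 4 (b[0] = 22 * 2 = 44; mutates shared a/b): a = b = [44, 30, 13], c = [22, 30, 13]
After line 5 (a[0] = 44, c[0] = 22; result = False)

[44, 30, 13]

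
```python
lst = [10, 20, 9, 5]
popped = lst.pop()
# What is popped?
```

5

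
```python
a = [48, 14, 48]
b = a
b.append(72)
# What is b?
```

After line 1: a = [48, 14, 48]
After line 2 (b = a is an alias, same object): a = [48, 14, 48], b = [48, 14, 48]
After line 3 (b.append mutates the shared list): a = [48, 14, 48, 72], b = [48, 14, 48, 72]

[48, 14, 48, 72]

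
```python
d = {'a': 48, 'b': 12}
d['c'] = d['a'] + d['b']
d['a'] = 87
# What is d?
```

After line 1: d = {'a': 48, 'b': 12}
After line 2 (d['c'] = 48 + 12): d = {'a': 48, 'b': 12, 'c': 60}
After line 3: d = {'a': 87, 'b': 12, 'c': 60}

{'a': 87, 'b': 12, 'c': 60}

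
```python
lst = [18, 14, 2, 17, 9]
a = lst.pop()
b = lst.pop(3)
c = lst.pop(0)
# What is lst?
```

After line 1: lst = [18, 14, 2, 17, 9]
After line 2 (pop() -> a = 9): lst = [18, 14, 2, 17]
After line 3 (pop(3) -> b = 17): lst = [18, 14, 2]
After line 4 (pop(0) -> c = 18): lst = [14, 2]

[14, 2]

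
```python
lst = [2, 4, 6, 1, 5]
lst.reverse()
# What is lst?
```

[5, 1, 6, 4, 2]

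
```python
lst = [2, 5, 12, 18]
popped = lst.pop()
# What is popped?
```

18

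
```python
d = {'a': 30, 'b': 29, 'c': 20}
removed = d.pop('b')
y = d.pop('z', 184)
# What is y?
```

After line 1: d = {'a': 30, 'b': 29, 'c': 20}
After line 2 (pop 'b' returns 29): d = {'a': 30, 'c': 20}, removed = 29
After line 3 (pop 'z' missing, returns default 184): d = {'a': 30, 'c': 20}, y = 184

184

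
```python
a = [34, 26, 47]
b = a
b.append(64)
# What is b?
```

After line 1: a = [34, 26, 47]
After line 2 (b = a is an alias, same object): a = [34, 26, 47], b = [34, 26, 47]
After line 3 (b.append mutates the shared list): a = [34, 26, 47, 64], b = [34, 26, 47, 64]

[34, 26, 47, 64]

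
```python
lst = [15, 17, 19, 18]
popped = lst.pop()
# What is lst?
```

[15, 17, 19]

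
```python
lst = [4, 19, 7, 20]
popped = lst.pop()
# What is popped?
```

20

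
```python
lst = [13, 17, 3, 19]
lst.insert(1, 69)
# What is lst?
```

[13, 69, 17, 3, 19]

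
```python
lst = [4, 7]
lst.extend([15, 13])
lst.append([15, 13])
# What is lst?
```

After line 1: lst = [4, 7]
After line 2 (extend unpacks [15, 13]): lst = [4, 7, 15, 13]
After line 3 (append adds [15, 13] as single element): lst = [4, 7, 15, 13, [15, 13]]

[4, 7, 15, 13, [15, 13]]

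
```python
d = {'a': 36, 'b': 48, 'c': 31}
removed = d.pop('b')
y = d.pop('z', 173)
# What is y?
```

After line 1: d = {'a': 36, 'b': 48, 'c': 31}
After line 2 (pop 'b' returns 48): d = {'a': 36, 'c': 31}, removed = 48
After line 3 (pop 'z' missing, returns default 173): d = {'a': 36, 'c': 31}, y = 173

173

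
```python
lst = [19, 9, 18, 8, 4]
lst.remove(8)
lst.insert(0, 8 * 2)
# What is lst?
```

After line 1: lst = [19, 9, 18, 8, 4]
After line 2 (remove first 8): lst = [19, 9, 18, 4]
After line 3 (insert 16 at index 0): lst = [16, 19, 9, 18, 4]

[16, 19, 9, 18, 4]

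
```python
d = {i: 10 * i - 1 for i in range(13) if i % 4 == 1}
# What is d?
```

{1: 9, 5: 49, 9: 89}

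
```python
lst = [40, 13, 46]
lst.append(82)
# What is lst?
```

[40, 13, 46, 82]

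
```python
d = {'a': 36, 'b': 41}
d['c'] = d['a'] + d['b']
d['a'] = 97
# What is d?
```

After line 1: d = {'a': 36, 'b': 41}
After line 2 (d['c'] = 36 + 41): d = {'a': 36, 'b': 41, 'c': 77}
After line 3: d = {'a': 97, 'b': 41, 'c': 77}

{'a': 97, 'b': 41, 'c': 77}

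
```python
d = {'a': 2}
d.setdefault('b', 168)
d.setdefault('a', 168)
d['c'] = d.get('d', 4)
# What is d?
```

After line 1: d = {'a': 2}
After line 2 (setdefault adds 'b'=168): d = {'a': 2, 'b': 168}
After line 3 (setdefault 'a' no-op, already exists): d = {'a': 2, 'b': 168}
After line 4 (get('d', 4) returns default since 'd' not in d): d = {'a': 2, 'b': 168, 'c': 4}

{'a': 2, 'b': 168, 'c': 4}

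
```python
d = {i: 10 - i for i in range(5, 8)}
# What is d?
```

{5: 5, 6: 4, 7: 3}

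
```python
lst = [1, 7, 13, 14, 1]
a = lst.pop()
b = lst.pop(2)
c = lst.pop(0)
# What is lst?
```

After line 1: lst = [1, 7, 13, 14, 1]
After line 2 (pop() -> a = 1): lst = [1, 7, 13, 14]
After line 3 (pop(2) -> b = 13): lst = [1, 7, 14]
After line 4 (pop(0) -> c = 1): lst = [7, 14]

[7, 14]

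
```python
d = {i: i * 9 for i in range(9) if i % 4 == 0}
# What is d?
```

{0: 0, 4: 36, 8: 72}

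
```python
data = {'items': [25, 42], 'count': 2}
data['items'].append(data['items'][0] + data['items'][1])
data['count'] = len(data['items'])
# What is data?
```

After line 1: data = {'items': [25, 42], 'count': 2}
After line 2 (append 25 + 42 = 67): data = {'items': [25, 42, 67], 'count': 2}
After line 3 (count = len(items) = 3): data = {'items': [25, 42, 67], 'count': 3}

{'items': [25, 42, 67], 'count': 3}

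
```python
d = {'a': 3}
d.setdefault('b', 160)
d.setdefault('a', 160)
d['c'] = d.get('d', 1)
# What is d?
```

After line 1: d = {'a': 3}
After line 2 (setdefault adds 'b'=160): d = {'a': 3, 'b': 160}
After line 3 (setdefault 'a' no-op, already exists): d = {'a': 3, 'b': 160}
After line 4 (get('d', 1) returns default since 'd' not in d): d = {'a': 3, 'b': 160, 'c': 1}

{'a': 3, 'b': 160, 'c': 1}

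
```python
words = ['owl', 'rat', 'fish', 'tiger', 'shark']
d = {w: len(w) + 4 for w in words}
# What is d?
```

{'owl': 7, 'rat': 7, 'fish': 8, 'tiger': 9, 'shark': 9}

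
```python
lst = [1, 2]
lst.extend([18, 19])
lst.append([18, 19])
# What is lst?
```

After line 1: lst = [1, 2]
After line 2 (extend unpacks [18, 19]): lst = [1, 2, 18, 19]
After line 3 (append adds [18, 19] as single element): lst = [1, 2, 18, 19, [18, 19]]

[1, 2, 18, 19, [18, 19]]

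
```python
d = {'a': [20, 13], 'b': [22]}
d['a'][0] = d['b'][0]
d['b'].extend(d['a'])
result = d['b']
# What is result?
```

After line 1: d = {'a': [20, 13], 'b': [22]}
After line 2 (a[0] = b[0] = 22): d = {'a': [22, 13], 'b': [22]}
After line 3 (b.extend(a) appends [22, 13]): d = {'a': [22, 13], 'b': [22, 22, 13]}
After line 4: result = d['b'] = [22, 22, 13]

[22, 22, 13]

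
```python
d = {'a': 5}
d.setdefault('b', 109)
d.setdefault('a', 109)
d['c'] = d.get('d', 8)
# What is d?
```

After line 1: d = {'a': 5}
After line 2 (setdefault adds 'b'=109): d = {'a': 5, 'b': 109}
After line 3 (setdefault 'a' no-op, already exists): d = {'a': 5, 'b': 109}
After line 4 (get('d', 8) returns default since 'd' not in d): d = {'a': 5, 'b': 109, 'c': 8}

{'a': 5, 'b': 109, 'c': 8}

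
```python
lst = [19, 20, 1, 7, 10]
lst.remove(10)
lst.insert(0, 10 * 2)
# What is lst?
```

After line 1: lst = [19, 20, 1, 7, 10]
After line 2 (remove first 10): lst = [19, 20, 1, 7]
After line 3 (insert 20 at index 0): lst = [20, 19, 20, 1, 7]

[20, 19, 20, 1, 7]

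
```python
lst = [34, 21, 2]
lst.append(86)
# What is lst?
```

[34, 21, 2, 86]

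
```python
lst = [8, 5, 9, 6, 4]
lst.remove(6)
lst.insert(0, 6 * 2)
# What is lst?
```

After line 1: lst = [8, 5, 9, 6, 4]
After line 2 (remove first 6): lst = [8, 5, 9, 4]
After line 3 (insert 12 at index 0): lst = [12, 8, 5, 9, 4]

[12, 8, 5, 9, 4]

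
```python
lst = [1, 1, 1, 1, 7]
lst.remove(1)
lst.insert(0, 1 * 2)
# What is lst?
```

After line 1: lst = [1, 1, 1, 1, 7]
After line 2 (remove first 1): lst = [1, 1, 1, 7]
After line 3 (insert 2 at index 0): lst = [2, 1, 1, 1, 7]

[2, 1, 1, 1, 7]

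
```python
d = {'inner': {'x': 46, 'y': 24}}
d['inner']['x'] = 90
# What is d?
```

After line 1: d = {'inner': {'x': 46, 'y': 24}}
After line 2 (inner x overwritten): d = {'inner': {'x': 90, 'y': 24}}

{'inner': {'x': 90, 'y': 24}}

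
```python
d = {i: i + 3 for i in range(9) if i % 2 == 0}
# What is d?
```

{0: 3, 2: 5, 4: 7, 6: 9, 8: 11}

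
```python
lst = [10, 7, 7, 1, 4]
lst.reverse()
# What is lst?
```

[4, 1, 7, 7, 10]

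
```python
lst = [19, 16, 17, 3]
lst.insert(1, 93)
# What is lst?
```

[19, 93, 16, 17, 3]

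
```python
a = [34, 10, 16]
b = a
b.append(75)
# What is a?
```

After line 1: a = [34, 10, 16]
After line 2 (b = a is an alias, same object): a = [34, 10, 16], b = [34, 10, 16]
After line 3 (b.append mutates the shared list): a = [34, 10, 16, 75], b = [34, 10, 16, 75]

[34, 10, 16, 75]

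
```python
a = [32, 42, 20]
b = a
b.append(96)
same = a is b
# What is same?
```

After line 1: a = [32, 42, 20]
After line 2 (b = a is an alias, same object): a = [32, 42, 20], b = [32, 42, 20]
After line 3 (b.append mutates the shared list): a = [32, 42, 20, 96], b = [32, 42, 20, 96]
After line 4 (same = a is b; same object -> True): same = True

True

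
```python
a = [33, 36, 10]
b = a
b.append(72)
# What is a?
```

After line 1: a = [33, 36, 10]
After line 2 (b = a is an alias, same object): a = [33, 36, 10], b = [33, 36, 10]
After line 3 (b.append mutates the shared list): a = [33, 36, 10, 72], b = [33, 36, 10, 72]

[33, 36, 10, 72]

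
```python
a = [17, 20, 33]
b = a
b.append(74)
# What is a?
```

After line 1: a = [17, 20, 33]
After line 2 (b = a is an alias, same object): a = [17, 20, 33], b = [17, 20, 33]
After line 3 (b.append mutates the shared list): a = [17, 20, 33, 74], b = [17, 20, 33, 74]

[17, 20, 33, 74]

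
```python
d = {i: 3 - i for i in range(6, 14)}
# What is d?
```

{6: -3, 7: -4, 8: -5, 9: -6, 10: -7, 11: -8, 12: -9, 13: -10}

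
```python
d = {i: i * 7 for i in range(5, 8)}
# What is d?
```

{5: 35, 6: 42, 7: 49}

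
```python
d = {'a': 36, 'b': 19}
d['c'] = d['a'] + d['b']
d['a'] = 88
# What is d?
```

After line 1: d = {'a': 36, 'b': 19}
After line 2 (d['c'] = 36 + 19): d = {'a': 36, 'b': 19, 'c': 55}
After line 3: d = {'a': 88, 'b': 19, 'c': 55}

{'a': 88, 'b': 19, 'c': 55}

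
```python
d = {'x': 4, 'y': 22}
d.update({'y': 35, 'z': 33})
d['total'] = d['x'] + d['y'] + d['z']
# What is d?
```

After line 1: d = {'x': 4, 'y': 22}
After line 2 (y overwritten, z added): d = {'x': 4, 'y': 35, 'z': 33}
After line 3 (total = 4 + 35 + 33 = 72): d = {'x': 4, 'y': 35, 'z': 33, 'total': 72}

{'x': 4, 'y': 35, 'z': 33, 'total': 72}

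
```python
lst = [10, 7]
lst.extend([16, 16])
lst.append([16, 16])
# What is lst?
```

After line 1: lst = [10, 7]
After line 2 (extend unpacks [16, 16]): lst = [10, 7, 16, 16]
After line 3 (append adds [16, 16] as single element): lst = [10, 7, 16, 16, [16, 16]]

[10, 7, 16, 16, [16, 16]]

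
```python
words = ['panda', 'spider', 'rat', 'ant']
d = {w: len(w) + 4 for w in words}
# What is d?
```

{'panda': 9, 'spider': 10, 'rat': 7, 'ant': 7}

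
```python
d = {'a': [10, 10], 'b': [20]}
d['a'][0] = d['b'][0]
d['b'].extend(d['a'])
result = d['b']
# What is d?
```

After line 1: d = {'a': [10, 10], 'b': [20]}
After line 2 (a[0] = b[0] = 20): d = {'a': [20, 10], 'b': [20]}
After line 3 (b.extend(a) appends [20, 10]): d = {'a': [20, 10], 'b': [20, 20, 10]}
After line 4: result = d['b'] = [20, 20, 10]

{'a': [20, 10], 'b': [20, 20, 10]}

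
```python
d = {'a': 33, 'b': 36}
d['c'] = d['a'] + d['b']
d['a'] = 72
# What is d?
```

After line 1: d = {'a': 33, 'b': 36}
After line 2 (d['c'] = 33 + 36): d = {'a': 33, 'b': 36, 'c': 69}
After line 3: d = {'a': 72, 'b': 36, 'c': 69}

{'a': 72, 'b': 36, 'c': 69}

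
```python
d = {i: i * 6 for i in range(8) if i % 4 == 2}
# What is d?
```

{2: 12, 6: 36}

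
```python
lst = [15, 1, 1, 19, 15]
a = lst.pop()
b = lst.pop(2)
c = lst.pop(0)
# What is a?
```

After line 1: lst = [15, 1, 1, 19, 15]
After line 2 (pop() -> a = 15): lst = [15, 1, 1, 19]
After line 3 (pop(2) -> b = 1): lst = [15, 1, 19]
After line 4 (pop(0) -> c = 15): lst = [1, 19]

15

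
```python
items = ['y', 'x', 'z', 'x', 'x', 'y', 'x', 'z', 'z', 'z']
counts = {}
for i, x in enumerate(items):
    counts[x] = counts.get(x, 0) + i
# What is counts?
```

Initial: counts = {}, items = ['y', 'x', 'z', 'x', 'x', 'y', 'x', 'z', 'z', 'z']
i=0, x='y': counts = {'y': 0}
i=1, x='x': counts = {'y': 0, 'x': 1}
i=2, x='z': counts = {'y': 0, 'x': 1, 'z': 2}
i=3, x='x': counts = {'y': 0, 'x': 4, 'z': 2}
i=4, x='x': counts = {'y': 0, 'x': 8, 'z': 2}
i=5, x='y': counts = {'y': 5, 'x': 8, 'z': 2}
i=6, x='x': counts = {'y': 5, 'x': 14, 'z': 2}
i=7, x='z': counts = {'y': 5, 'x': 14, 'z': 9}
i=8, x='z': counts = {'y': 5, 'x': 14, 'z': 17}
i=9, x='z': counts = {'y': 5, 'x': 14, 'z': 26}

{'y': 5, 'x': 14, 'z': 26}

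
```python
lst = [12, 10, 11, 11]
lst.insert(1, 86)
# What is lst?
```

[12, 86, 10, 11, 11]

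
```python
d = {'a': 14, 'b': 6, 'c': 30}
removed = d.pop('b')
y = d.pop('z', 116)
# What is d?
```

After line 1: d = {'a': 14, 'b': 6, 'c': 30}
After line 2 (pop 'b' returns 6): d = {'a': 14, 'c': 30}, removed = 6
After line 3 (pop 'z' missing, returns default 116): d = {'a': 14, 'c': 30}, y = 116

{'a': 14, 'c': 30}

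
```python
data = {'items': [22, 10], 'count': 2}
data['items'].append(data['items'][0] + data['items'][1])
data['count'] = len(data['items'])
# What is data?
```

After line 1: data = {'items': [22, 10], 'count': 2}
After line 2 (append 22 + 10 = 32): data = {'items': [22, 10, 32], 'count': 2}
After line 3 (count = len(items) = 3): data = {'items': [22, 10, 32], 'count': 3}

{'items': [22, 10, 32], 'count': 3}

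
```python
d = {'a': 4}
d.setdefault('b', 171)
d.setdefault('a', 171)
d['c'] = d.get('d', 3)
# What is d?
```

After line 1: d = {'a': 4}
After line 2 (setdefault adds 'b'=171): d = {'a': 4, 'b': 171}
After line 3 (setdefault 'a' no-op, already exists): d = {'a': 4, 'b': 171}
After line 4 (get('d', 3) returns default since 'd' not in d): d = {'a': 4, 'b': 171, 'c': 3}

{'a': 4, 'b': 171, 'c': 3}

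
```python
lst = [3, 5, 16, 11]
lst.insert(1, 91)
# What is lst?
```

[3, 91, 5, 16, 11]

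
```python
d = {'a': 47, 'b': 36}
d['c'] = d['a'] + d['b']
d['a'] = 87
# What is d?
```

After line 1: d = {'a': 47, 'b': 36}
After line 2 (d['c'] = 47 + 36): d = {'a': 47, 'b': 36, 'c': 83}
After line 3: d = {'a': 87, 'b': 36, 'c': 83}

{'a': 87, 'b': 36, 'c': 83}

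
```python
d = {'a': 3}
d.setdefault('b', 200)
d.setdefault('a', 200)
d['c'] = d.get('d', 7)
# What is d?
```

After line 1: d = {'a': 3}
After line 2 (setdefault adds 'b'=200): d = {'a': 3, 'b': 200}
After line 3 (setdefault 'a' no-op, already exists): d = {'a': 3, 'b': 200}
After line 4 (get('d', 7) returns default since 'd' not in d): d = {'a': 3, 'b': 200, 'c': 7}

{'a': 3, 'b': 200, 'c': 7}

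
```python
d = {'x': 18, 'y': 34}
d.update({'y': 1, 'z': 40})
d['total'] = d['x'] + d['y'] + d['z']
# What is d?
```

After line 1: d = {'x': 18, 'y': 34}
After line 2 (y overwritten, z added): d = {'x': 18, 'y': 1, 'z': 40}
After line 3 (total = 18 + 1 + 40 = 59): d = {'x': 18, 'y': 1, 'z': 40, 'total': 59}

{'x': 18, 'y': 1, 'z': 40, 'total': 59}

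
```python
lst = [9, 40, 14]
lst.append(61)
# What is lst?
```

[9, 40, 14, 61]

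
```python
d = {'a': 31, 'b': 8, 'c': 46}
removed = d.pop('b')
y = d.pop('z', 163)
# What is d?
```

After line 1: d = {'a': 31, 'b': 8, 'c': 46}
After line 2 (pop 'b' returns 8): d = {'a': 31, 'c': 46}, removed = 8
After line 3 (pop 'z' missing, returns default 163): d = {'a': 31, 'c': 46}, y = 163

{'a': 31, 'c': 46}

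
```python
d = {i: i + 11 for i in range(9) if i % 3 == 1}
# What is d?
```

{1: 12, 4: 15, 7: 18}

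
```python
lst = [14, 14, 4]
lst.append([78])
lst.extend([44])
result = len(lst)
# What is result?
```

After line 1: lst = [14, 14, 4]
After line 2 (append adds [78] as single element): lst = [14, 14, 4, [78]]
After line 3 (extend unpacks [44], adds 44): lst = [14, 14, 4, [78], 44]
After line 4: result = len(lst) = 5

5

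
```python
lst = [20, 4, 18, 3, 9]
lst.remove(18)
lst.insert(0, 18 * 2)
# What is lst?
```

After line 1: lst = [20, 4, 18, 3, 9]
After line 2 (remove first 18): lst = [20, 4, 3, 9]
After line 3 (insert 36 at index 0): lst = [36, 20, 4, 3, 9]

[36, 20, 4, 3, 9]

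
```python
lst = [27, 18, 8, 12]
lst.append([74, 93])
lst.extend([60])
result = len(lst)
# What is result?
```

After line 1: lst = [27, 18, 8, 12]
After line 2 (append adds [74, 93] as single element): lst = [27, 18, 8, 12, [74, 93]]
After line 3 (extend unpacks [60], adds 60): lst = [27, 18, 8, 12, [74, 93], 60]
After line 4: result = len(lst) = 6

6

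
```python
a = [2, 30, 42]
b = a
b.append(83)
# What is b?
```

After line 1: a = [2, 30, 42]
After line 2 (b = a is an alias, same object): a = [2, 30, 42], b = [2, 30, 42]
After line 3 (b.append mutates the shared list): a = [2, 30, 42, 83], b = [2, 30, 42, 83]

[2, 30, 42, 83]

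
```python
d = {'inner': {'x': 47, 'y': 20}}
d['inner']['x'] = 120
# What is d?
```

After line 1: d = {'inner': {'x': 47, 'y': 20}}
After line 2 (inner x overwritten): d = {'inner': {'x': 120, 'y': 20}}

{'inner': {'x': 120, 'y': 20}}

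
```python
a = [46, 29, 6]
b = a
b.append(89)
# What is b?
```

After line 1: a = [46, 29, 6]
After line 2 (b = a is an alias, same object): a = [46, 29, 6], b = [46, 29, 6]
After line 3 (b.append mutates the shared list): a = [46, 29, 6, 89], b = [46, 29, 6, 89]

[46, 29, 6, 89]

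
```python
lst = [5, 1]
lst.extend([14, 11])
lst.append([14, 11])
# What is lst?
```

After line 1: lst = [5, 1]
After line 2 (extend unpacks [14, 11]): lst = [5, 1, 14, 11]
After line 3 (append adds [14, 11] as single element): lst = [5, 1, 14, 11, [14, 11]]

[5, 1, 14, 11, [14, 11]]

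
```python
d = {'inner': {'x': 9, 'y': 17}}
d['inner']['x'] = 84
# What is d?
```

After line 1: d = {'inner': {'x': 9, 'y': 17}}
After line 2 (inner x overwritten): d = {'inner': {'x': 84, 'y': 17}}

{'inner': {'x': 84, 'y': 17}}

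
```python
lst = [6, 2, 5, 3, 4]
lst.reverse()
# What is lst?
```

[4, 3, 5, 2, 6]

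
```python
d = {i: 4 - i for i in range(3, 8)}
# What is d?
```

{3: 1, 4: 0, 5: -1, 6: -2, 7: -3}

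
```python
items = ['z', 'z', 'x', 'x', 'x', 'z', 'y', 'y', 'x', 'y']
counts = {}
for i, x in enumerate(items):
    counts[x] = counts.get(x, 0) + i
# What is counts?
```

Initial: counts = {}, items = ['z', 'z', 'x', 'x', 'x', 'z', 'y', 'y', 'x', 'y']
i=0, x='z': counts = {'z': 0}
i=1, x='z': counts = {'z': 1}
i=2, x='x': counts = {'z': 1, 'x': 2}
i=3, x='x': counts = {'z': 1, 'x': 5}
i=4, x='x': counts = {'z': 1, 'x': 9}
i=5, x='z': counts = {'z': 6, 'x': 9}
i=6, x='y': counts = {'z': 6, 'x': 9, 'y': 6}
i=7, x='y': counts = {'z': 6, 'x': 9, 'y': 13}
i=8, x='x': counts = {'z': 6, 'x': 17, 'y': 13}
i=9, x='y': counts = {'z': 6, 'x': 17, 'y': 22}

{'z': 6, 'x': 17, 'y': 22}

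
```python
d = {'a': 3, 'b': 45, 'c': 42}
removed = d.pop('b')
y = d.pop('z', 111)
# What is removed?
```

After line 1: d = {'a': 3, 'b': 45, 'c': 42}
After line 2 (pop 'b' returns 45): d = {'a': 3, 'c': 42}, removed = 45
After line 3 (pop 'z' missing, returns default 111): d = {'a': 3, 'c': 42}, y = 111

45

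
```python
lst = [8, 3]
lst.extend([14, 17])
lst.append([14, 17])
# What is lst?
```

After line 1: lst = [8, 3]
After line 2 (extend unpacks [14, 17]): lst = [8, 3, 14, 17]
After line 3 (append adds [14, 17] as single element): lst = [8, 3, 14, 17, [14, 17]]

[8, 3, 14, 17, [14, 17]]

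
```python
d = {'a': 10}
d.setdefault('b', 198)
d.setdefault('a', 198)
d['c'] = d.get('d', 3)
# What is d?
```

After line 1: d = {'a': 10}
After line 2 (setdefault adds 'b'=198): d = {'a': 10, 'b': 198}
After line 3 (setdefault 'a' no-op, already exists): d = {'a': 10, 'b': 198}
After line 4 (get('d', 3) returns default since 'd' not in d): d = {'a': 10, 'b': 198, 'c': 3}

{'a': 10, 'b': 198, 'c': 3}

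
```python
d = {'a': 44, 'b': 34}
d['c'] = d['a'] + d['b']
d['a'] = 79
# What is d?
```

After line 1: d = {'a': 44, 'b': 34}
After line 2 (d['c'] = 44 + 34): d = {'a': 44, 'b': 34, 'c': 78}
After line 3: d = {'a': 79, 'b': 34, 'c': 78}

{'a': 79, 'b': 34, 'c': 78}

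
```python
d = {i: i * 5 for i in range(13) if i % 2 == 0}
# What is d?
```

{0: 0, 2: 10, 4: 20, 6: 30, 8: 40, 10: 50, 12: 60}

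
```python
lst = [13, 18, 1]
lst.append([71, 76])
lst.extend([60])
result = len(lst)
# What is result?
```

After line 1: lst = [13, 18, 1]
After line 2 (append adds [71, 76] as single element): lst = [13, 18, 1, [71, 76]]
After line 3 (extend unpacks [60], adds 60): lst = [13, 18, 1, [71, 76], 60]
After line 4: result = len(lst) = 5

5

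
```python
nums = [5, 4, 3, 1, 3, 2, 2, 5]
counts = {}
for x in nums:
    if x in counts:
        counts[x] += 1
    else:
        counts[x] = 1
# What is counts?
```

Initial: counts = {}, nums = [5, 4, 3, 1, 3, 2, 2, 5]
See 5: counts = {5: 1}
See 4: counts = {5: 1, 4: 1}
See 3: counts = {5: 1, 4: 1, 3: 1}
See 1: counts = {5: 1, 4: 1, 3: 1, 1: 1}
See 3: counts = {5: 1, 4: 1, 3: 2, 1: 1}
See 2: counts = {5: 1, 4: 1, 3: 2, 1: 1, 2: 1}
See 2: counts = {5: 1, 4: 1, 3: 2, 1: 1, 2: 2}
See 5: counts = {5: 2, 4: 1, 3: 2, 1: 1, 2: 2}

{5: 2, 4: 1, 3: 2, 1: 1, 2: 2}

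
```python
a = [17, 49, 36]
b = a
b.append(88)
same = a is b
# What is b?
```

After line 1: a = [17, 49, 36]
After line 2 (b = a is an alias, same object): a = [17, 49, 36], b = [17, 49, 36]
After line 3 (b.append mutates the shared list): a = [17, 49, 36, 88], b = [17, 49, 36, 88]
After line 4 (same = a is b; same object -> True): same = True

[17, 49, 36, 88]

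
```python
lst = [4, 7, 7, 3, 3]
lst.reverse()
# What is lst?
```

[3, 3, 7, 7, 4]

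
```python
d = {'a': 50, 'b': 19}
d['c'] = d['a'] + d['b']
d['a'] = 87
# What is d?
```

After line 1: d = {'a': 50, 'b': 19}
After line 2 (d['c'] = 50 + 19): d = {'a': 50, 'b': 19, 'c': 69}
After line 3: d = {'a': 87, 'b': 19, 'c': 69}

{'a': 87, 'b': 19, 'c': 69}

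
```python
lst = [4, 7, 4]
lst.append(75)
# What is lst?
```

[4, 7, 4, 75]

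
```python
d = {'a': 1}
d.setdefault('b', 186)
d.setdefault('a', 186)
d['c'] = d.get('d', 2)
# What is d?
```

After line 1: d = {'a': 1}
After line 2 (setdefault adds 'b'=186): d = {'a': 1, 'b': 186}
After line 3 (setdefault 'a' no-op, already exists): d = {'a': 1, 'b': 186}
After line 4 (get('d', 2) returns default since 'd' not in d): d = {'a': 1, 'b': 186, 'c': 2}

{'a': 1, 'b': 186, 'c': 2}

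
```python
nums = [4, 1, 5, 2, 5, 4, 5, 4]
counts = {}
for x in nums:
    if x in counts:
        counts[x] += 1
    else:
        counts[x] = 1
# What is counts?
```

Initial: counts = {}, nums = [4, 1, 5, 2, 5, 4, 5, 4]
See 4: counts = {4: 1}
See 1: counts = {4: 1, 1: 1}
See 5: counts = {4: 1, 1: 1, 5: 1}
See 2: counts = {4: 1, 1: 1, 5: 1, 2: 1}
See 5: counts = {4: 1, 1: 1, 5: 2, 2: 1}
See 4: counts = {4: 2, 1: 1, 5: 2, 2: 1}
See 5: counts = {4: 2, 1: 1, 5: 3, 2: 1}
See 4: counts = {4: 3, 1: 1, 5: 3, 2: 1}

{4: 3, 1: 1, 5: 3, 2: 1}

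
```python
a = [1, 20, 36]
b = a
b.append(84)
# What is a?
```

After line 1: a = [1, 20, 36]
After line 2 (b = a is an alias, same object): a = [1, 20, 36], b = [1, 20, 36]
After line 3 (b.append mutates the shared list): a = [1, 20, 36, 84], b = [1, 20, 36, 84]

[1, 20, 36, 84]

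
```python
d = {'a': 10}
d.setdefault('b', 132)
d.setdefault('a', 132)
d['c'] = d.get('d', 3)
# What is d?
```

After line 1: d = {'a': 10}
After line 2 (setdefault adds 'b'=132): d = {'a': 10, 'b': 132}
After line 3 (setdefault 'a' no-op, already exists): d = {'a': 10, 'b': 132}
After line 4 (get('d', 3) returns default since 'd' not in d): d = {'a': 10, 'b': 132, 'c': 3}

{'a': 10, 'b': 132, 'c': 3}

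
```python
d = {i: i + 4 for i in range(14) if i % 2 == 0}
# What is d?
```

{0: 4, 2: 6, 4: 8, 6: 10, 8: 12, 10: 14, 12: 16}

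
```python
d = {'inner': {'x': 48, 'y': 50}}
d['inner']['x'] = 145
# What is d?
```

After line 1: d = {'inner': {'x': 48, 'y': 50}}
After line 2 (inner x overwritten): d = {'inner': {'x': 145, 'y': 50}}

{'inner': {'x': 145, 'y': 50}}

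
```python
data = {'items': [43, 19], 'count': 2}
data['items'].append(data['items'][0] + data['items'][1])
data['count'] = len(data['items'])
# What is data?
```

After line 1: data = {'items': [43, 19], 'count': 2}
After line 2 (append 43 + 19 = 62): data = {'items': [43, 19, 62], 'count': 2}
After line 3 (count = len(items) = 3): data = {'items': [43, 19, 62], 'count': 3}

{'items': [43, 19, 62], 'count': 3}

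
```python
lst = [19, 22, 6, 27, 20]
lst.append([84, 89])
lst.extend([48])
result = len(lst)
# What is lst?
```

After line 1: lst = [19, 22, 6, 27, 20]
After line 2 (append adds [84, 89] as single element): lst = [19, 22, 6, 27, 20, [84, 89]]
After line 3 (extend unpacks [48], adds 48): lst = [19, 22, 6, 27, 20, [84, 89], 48]
After line 4: result = len(lst) = 7

[19, 22, 6, 27, 20, [84, 89], 48]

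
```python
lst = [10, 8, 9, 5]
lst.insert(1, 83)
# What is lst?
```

[10, 83, 8, 9, 5]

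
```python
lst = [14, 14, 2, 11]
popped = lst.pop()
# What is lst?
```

[14, 14, 2]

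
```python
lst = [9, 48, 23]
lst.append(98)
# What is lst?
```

[9, 48, 23, 98]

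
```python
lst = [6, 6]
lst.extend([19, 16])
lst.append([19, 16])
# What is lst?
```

After line 1: lst = [6, 6]
After line 2 (extend unpacks [19, 16]): lst = [6, 6, 19, 16]
After line 3 (append adds [19, 16] as single element): lst = [6, 6, 19, 16, [19, 16]]

[6, 6, 19, 16, [19, 16]]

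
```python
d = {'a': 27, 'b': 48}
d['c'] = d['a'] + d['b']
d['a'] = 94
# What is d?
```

After line 1: d = {'a': 27, 'b': 48}
After line 2 (d['c'] = 27 + 48): d = {'a': 27, 'b': 48, 'c': 75}
After line 3: d = {'a': 94, 'b': 48, 'c': 75}

{'a': 94, 'b': 48, 'c': 75}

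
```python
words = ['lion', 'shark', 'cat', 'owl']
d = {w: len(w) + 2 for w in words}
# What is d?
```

{'lion': 6, 'shark': 7, 'cat': 5, 'owl': 5}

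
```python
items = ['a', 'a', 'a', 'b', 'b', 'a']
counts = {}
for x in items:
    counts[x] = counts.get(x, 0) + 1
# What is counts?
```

Initial: counts = {}, items = ['a', 'a', 'a', 'b', 'b', 'a']
See 'a': counts = {'a': 1}
See 'a': counts = {'a': 2}
See 'a': counts = {'a': 3}
See 'b': counts = {'a': 3, 'b': 1}
See 'b': counts = {'a': 3, 'b': 2}
See 'a': counts = {'a': 4, 'b': 2}

{'a': 4, 'b': 2}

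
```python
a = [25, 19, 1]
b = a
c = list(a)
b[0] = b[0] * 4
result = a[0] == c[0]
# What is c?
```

After line 1: a = [25, 19, 1]
After line 2 (b = a, alias): a = [25, 19, 1], b = [25, 19, 1]
After line 3 (c = list(a) is a copy, new object): c = [25, 19, 1]
After line 4 (b[0] = 25 * 4 = 100; mutates shared a/b): a = b = [100, 19, 1], c = [25, 19, 1]
After line 5 (a[0] = 100, c[0] = 25; result = False)

[25, 19, 1]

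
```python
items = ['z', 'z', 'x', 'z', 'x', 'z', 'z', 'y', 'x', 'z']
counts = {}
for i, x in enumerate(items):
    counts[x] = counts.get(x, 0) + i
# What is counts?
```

Initial: counts = {}, items = ['z', 'z', 'x', 'z', 'x', 'z', 'z', 'y', 'x', 'z']
i=0, x='z': counts = {'z': 0}
i=1, x='z': counts = {'z': 1}
i=2, x='x': counts = {'z': 1, 'x': 2}
i=3, x='z': counts = {'z': 4, 'x': 2}
i=4, x='x': counts = {'z': 4, 'x': 6}
i=5, x='z': counts = {'z': 9, 'x': 6}
i=6, x='z': counts = {'z': 15, 'x': 6}
i=7, x='y': counts = {'z': 15, 'x': 6, 'y': 7}
i=8, x='x': counts = {'z': 15, 'x': 14, 'y': 7}
i=9, x='z': counts = {'z': 24, 'x': 14, 'y': 7}

{'z': 24, 'x': 14, 'y': 7}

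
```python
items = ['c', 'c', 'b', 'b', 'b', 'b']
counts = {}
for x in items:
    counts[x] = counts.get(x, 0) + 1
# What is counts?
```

Initial: counts = {}, items = ['c', 'c', 'b', 'b', 'b', 'b']
See 'c': counts = {'c': 1}
See 'c': counts = {'c': 2}
See 'b': counts = {'c': 2, 'b': 1}
See 'b': counts = {'c': 2, 'b': 2}
See 'b': counts = {'c': 2, 'b': 3}
See 'b': counts = {'c': 2, 'b': 4}

{'c': 2, 'b': 4}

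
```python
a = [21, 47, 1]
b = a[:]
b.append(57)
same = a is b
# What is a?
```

After line 1: a = [21, 47, 1]
After line 2 (b = a[:] is a shallow copy, new object): a = [21, 47, 1], b = [21, 47, 1]
After line 3 (append only mutates b): a = [21, 47, 1], b = [21, 47, 1, 57]
After line 4 (same = a is b; different objects -> False): same = False

[21, 47, 1]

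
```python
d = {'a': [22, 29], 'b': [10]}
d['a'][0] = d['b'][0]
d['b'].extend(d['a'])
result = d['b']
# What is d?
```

After line 1: d = {'a': [22, 29], 'b': [10]}
After line 2 (a[0] = b[0] = 10): d = {'a': [10, 29], 'b': [10]}
After line 3 (b.extend(a) appends [10, 29]): d = {'a': [10, 29], 'b': [10, 10, 29]}
After line 4: result = d['b'] = [10, 10, 29]

{'a': [10, 29], 'b': [10, 10, 29]}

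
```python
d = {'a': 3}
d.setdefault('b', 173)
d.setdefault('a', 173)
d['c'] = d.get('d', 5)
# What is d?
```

After line 1: d = {'a': 3}
After line 2 (setdefault adds 'b'=173): d = {'a': 3, 'b': 173}
After line 3 (setdefault 'a' no-op, already exists): d = {'a': 3, 'b': 173}
After line 4 (get('d', 5) returns default since 'd' not in d): d = {'a': 3, 'b': 173, 'c': 5}

{'a': 3, 'b': 173, 'c': 5}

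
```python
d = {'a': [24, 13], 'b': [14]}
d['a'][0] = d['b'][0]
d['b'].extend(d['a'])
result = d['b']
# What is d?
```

After line 1: d = {'a': [24, 13], 'b': [14]}
After line 2 (a[0] = b[0] = 14): d = {'a': [14, 13], 'b': [14]}
After line 3 (b.extend(a) appends [14, 13]): d = {'a': [14, 13], 'b': [14, 14, 13]}
After line 4: result = d['b'] = [14, 14, 13]

{'a': [14, 13], 'b': [14, 14, 13]}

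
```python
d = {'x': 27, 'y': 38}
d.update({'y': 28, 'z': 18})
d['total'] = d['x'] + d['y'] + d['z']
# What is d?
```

After line 1: d = {'x': 27, 'y': 38}
After line 2 (y overwritten, z added): d = {'x': 27, 'y': 28, 'z': 18}
After line 3 (total = 27 + 28 + 18 = 73): d = {'x': 27, 'y': 28, 'z': 18, 'total': 73}

{'x': 27, 'y': 28, 'z': 18, 'total': 73}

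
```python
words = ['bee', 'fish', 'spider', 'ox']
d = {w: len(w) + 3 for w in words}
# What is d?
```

{'bee': 6, 'fish': 7, 'spider': 9, 'ox': 5}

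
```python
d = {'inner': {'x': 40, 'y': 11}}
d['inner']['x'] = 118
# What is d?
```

After line 1: d = {'inner': {'x': 40, 'y': 11}}
After line 2 (inner x overwritten): d = {'inner': {'x': 118, 'y': 11}}

{'inner': {'x': 118, 'y': 11}}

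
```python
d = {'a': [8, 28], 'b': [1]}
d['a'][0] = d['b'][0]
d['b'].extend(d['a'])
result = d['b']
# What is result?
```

After line 1: d = {'a': [8, 28], 'b': [1]}
After line 2 (a[0] = b[0] = 1): d = {'a': [1, 28], 'b': [1]}
After line 3 (b.extend(a) appends [1, 28]): d = {'a': [1, 28], 'b': [1, 1, 28]}
After line 4: result = d['b'] = [1, 1, 28]

[1, 1, 28]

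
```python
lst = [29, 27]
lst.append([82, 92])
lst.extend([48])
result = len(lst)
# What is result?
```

After line 1: lst = [29, 27]
After line 2 (append adds [82, 92] as single element): lst = [29, 27, [82, 92]]
After line 3 (extend unpacks [48], adds 48): lst = [29, 27, [82, 92], 48]
After line 4: result = len(lst) = 4

4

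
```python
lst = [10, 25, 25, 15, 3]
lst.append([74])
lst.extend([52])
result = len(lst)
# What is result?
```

After line 1: lst = [10, 25, 25, 15, 3]
After line 2 (append adds [74] as single element): lst = [10, 25, 25, 15, 3, [74]]
After line 3 (extend unpacks [52], adds 52): lst = [10, 25, 25, 15, 3, [74], 52]
After line 4: result = len(lst) = 7

7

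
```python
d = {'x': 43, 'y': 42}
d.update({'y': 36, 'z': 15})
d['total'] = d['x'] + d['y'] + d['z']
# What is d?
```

After line 1: d = {'x': 43, 'y': 42}
After line 2 (y overwritten, z added): d = {'x': 43, 'y': 36, 'z': 15}
After line 3 (total = 43 + 36 + 15 = 94): d = {'x': 43, 'y': 36, 'z': 15, 'total': 94}

{'x': 43, 'y': 36, 'z': 15, 'total': 94}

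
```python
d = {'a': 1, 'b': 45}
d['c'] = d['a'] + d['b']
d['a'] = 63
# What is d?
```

After line 1: d = {'a': 1, 'b': 45}
After line 2 (d['c'] = 1 + 45): d = {'a': 1, 'b': 45, 'c': 46}
After line 3: d = {'a': 63, 'b': 45, 'c': 46}

{'a': 63, 'b': 45, 'c': 46}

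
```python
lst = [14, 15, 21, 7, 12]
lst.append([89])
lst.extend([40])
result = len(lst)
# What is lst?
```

After line 1: lst = [14, 15, 21, 7, 12]
After line 2 (append adds [89] as single element): lst = [14, 15, 21, 7, 12, [89]]
After line 3 (extend unpacks [40], adds 40): lst = [14, 15, 21, 7, 12, [89], 40]
After line 4: result = len(lst) = 7

[14, 15, 21, 7, 12, [89], 40]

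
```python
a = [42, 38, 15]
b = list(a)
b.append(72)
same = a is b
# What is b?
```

After line 1: a = [42, 38, 15]
After line 2 (b = list(a) is a shallow copy, new object): a = [42, 38, 15], b = [42, 38, 15]
After line 3 (append only mutates b): a = [42, 38, 15], b = [42, 38, 15, 72]
After line 4 (same = a is b; different objects -> False): same = False

[42, 38, 15, 72]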